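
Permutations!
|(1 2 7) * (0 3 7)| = 5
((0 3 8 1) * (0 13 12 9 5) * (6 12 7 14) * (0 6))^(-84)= (14)= [0, 1, 2, 3, 4, 5, 6, 7, 8, 9, 10, 11, 12, 13, 14]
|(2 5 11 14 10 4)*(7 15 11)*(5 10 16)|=6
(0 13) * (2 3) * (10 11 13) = (0 10 11 13)(2 3) = [10, 1, 3, 2, 4, 5, 6, 7, 8, 9, 11, 13, 12, 0]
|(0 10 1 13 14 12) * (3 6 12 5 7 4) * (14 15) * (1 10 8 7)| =35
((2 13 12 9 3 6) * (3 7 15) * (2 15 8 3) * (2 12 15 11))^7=(2 3 9 13 6 7 15 11 8 12)=[0, 1, 3, 9, 4, 5, 7, 15, 12, 13, 10, 8, 2, 6, 14, 11]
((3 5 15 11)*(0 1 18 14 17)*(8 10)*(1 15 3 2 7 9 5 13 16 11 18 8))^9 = (0 17 14 18 15)(2 7 9 5 3 13 16 11) = [17, 1, 7, 13, 4, 3, 6, 9, 8, 5, 10, 2, 12, 16, 18, 0, 11, 14, 15]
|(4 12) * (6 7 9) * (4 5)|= |(4 12 5)(6 7 9)|= 3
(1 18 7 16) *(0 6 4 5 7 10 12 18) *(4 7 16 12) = [6, 0, 2, 3, 5, 16, 7, 12, 8, 9, 4, 11, 18, 13, 14, 15, 1, 17, 10] = (0 6 7 12 18 10 4 5 16 1)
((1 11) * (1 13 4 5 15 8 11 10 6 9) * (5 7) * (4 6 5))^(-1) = (1 9 6 13 11 8 15 5 10)(4 7) = [0, 9, 2, 3, 7, 10, 13, 4, 15, 6, 1, 8, 12, 11, 14, 5]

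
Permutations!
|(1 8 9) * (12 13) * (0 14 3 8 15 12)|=9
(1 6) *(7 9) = [0, 6, 2, 3, 4, 5, 1, 9, 8, 7] = (1 6)(7 9)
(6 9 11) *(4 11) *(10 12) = (4 11 6 9)(10 12) = [0, 1, 2, 3, 11, 5, 9, 7, 8, 4, 12, 6, 10]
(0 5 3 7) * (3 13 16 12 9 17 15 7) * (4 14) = (0 5 13 16 12 9 17 15 7)(4 14) = [5, 1, 2, 3, 14, 13, 6, 0, 8, 17, 10, 11, 9, 16, 4, 7, 12, 15]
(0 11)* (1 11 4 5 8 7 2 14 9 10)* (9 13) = (0 4 5 8 7 2 14 13 9 10 1 11) = [4, 11, 14, 3, 5, 8, 6, 2, 7, 10, 1, 0, 12, 9, 13]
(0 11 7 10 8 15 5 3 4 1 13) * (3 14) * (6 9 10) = (0 11 7 6 9 10 8 15 5 14 3 4 1 13) = [11, 13, 2, 4, 1, 14, 9, 6, 15, 10, 8, 7, 12, 0, 3, 5]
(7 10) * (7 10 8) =(10)(7 8) =[0, 1, 2, 3, 4, 5, 6, 8, 7, 9, 10]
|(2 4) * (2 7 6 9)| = 5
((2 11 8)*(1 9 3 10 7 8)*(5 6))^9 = [0, 9, 11, 10, 4, 6, 5, 8, 2, 3, 7, 1] = (1 9 3 10 7 8 2 11)(5 6)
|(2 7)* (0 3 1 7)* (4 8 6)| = |(0 3 1 7 2)(4 8 6)| = 15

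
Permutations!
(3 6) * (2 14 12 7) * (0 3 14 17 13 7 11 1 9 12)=(0 3 6 14)(1 9 12 11)(2 17 13 7)=[3, 9, 17, 6, 4, 5, 14, 2, 8, 12, 10, 1, 11, 7, 0, 15, 16, 13]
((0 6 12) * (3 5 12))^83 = (0 5 6 12 3) = [5, 1, 2, 0, 4, 6, 12, 7, 8, 9, 10, 11, 3]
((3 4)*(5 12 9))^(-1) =(3 4)(5 9 12) =[0, 1, 2, 4, 3, 9, 6, 7, 8, 12, 10, 11, 5]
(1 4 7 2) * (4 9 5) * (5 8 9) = (1 5 4 7 2)(8 9) = [0, 5, 1, 3, 7, 4, 6, 2, 9, 8]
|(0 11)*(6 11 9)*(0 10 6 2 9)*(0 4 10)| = |(0 4 10 6 11)(2 9)| = 10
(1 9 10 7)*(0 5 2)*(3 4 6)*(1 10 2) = (0 5 1 9 2)(3 4 6)(7 10) = [5, 9, 0, 4, 6, 1, 3, 10, 8, 2, 7]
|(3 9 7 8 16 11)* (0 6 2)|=|(0 6 2)(3 9 7 8 16 11)|=6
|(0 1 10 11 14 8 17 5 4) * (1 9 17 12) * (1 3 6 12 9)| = |(0 1 10 11 14 8 9 17 5 4)(3 6 12)| = 30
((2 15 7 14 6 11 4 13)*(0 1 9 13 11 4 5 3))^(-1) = (0 3 5 11 4 6 14 7 15 2 13 9 1) = [3, 0, 13, 5, 6, 11, 14, 15, 8, 1, 10, 4, 12, 9, 7, 2]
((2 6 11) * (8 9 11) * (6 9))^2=(2 11 9)=[0, 1, 11, 3, 4, 5, 6, 7, 8, 2, 10, 9]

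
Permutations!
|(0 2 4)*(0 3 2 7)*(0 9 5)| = 12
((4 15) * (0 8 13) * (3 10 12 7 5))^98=(15)(0 13 8)(3 7 10 5 12)=[13, 1, 2, 7, 4, 12, 6, 10, 0, 9, 5, 11, 3, 8, 14, 15]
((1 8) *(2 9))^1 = (1 8)(2 9) = [0, 8, 9, 3, 4, 5, 6, 7, 1, 2]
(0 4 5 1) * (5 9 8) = (0 4 9 8 5 1) = [4, 0, 2, 3, 9, 1, 6, 7, 5, 8]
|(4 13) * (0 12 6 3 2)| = 10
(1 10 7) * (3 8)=(1 10 7)(3 8)=[0, 10, 2, 8, 4, 5, 6, 1, 3, 9, 7]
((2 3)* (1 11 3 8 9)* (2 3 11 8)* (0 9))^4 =(11) =[0, 1, 2, 3, 4, 5, 6, 7, 8, 9, 10, 11]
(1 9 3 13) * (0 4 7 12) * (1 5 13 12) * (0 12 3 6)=(0 4 7 1 9 6)(5 13)=[4, 9, 2, 3, 7, 13, 0, 1, 8, 6, 10, 11, 12, 5]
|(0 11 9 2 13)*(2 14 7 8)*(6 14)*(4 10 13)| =|(0 11 9 6 14 7 8 2 4 10 13)| =11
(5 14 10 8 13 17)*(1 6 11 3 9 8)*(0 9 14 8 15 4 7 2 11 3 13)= (0 9 15 4 7 2 11 13 17 5 8)(1 6 3 14 10)= [9, 6, 11, 14, 7, 8, 3, 2, 0, 15, 1, 13, 12, 17, 10, 4, 16, 5]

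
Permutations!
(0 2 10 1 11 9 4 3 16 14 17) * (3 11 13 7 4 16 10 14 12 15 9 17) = [2, 13, 14, 10, 11, 5, 6, 4, 8, 16, 1, 17, 15, 7, 3, 9, 12, 0] = (0 2 14 3 10 1 13 7 4 11 17)(9 16 12 15)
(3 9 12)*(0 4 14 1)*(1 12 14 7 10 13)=(0 4 7 10 13 1)(3 9 14 12)=[4, 0, 2, 9, 7, 5, 6, 10, 8, 14, 13, 11, 3, 1, 12]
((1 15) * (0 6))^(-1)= (0 6)(1 15)= [6, 15, 2, 3, 4, 5, 0, 7, 8, 9, 10, 11, 12, 13, 14, 1]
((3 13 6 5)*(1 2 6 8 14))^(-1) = (1 14 8 13 3 5 6 2) = [0, 14, 1, 5, 4, 6, 2, 7, 13, 9, 10, 11, 12, 3, 8]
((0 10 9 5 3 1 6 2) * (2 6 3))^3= [5, 3, 9, 1, 4, 10, 6, 7, 8, 0, 2]= (0 5 10 2 9)(1 3)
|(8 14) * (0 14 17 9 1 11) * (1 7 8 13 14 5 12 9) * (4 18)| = |(0 5 12 9 7 8 17 1 11)(4 18)(13 14)| = 18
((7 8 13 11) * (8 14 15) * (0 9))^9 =(0 9)(7 8)(11 15)(13 14) =[9, 1, 2, 3, 4, 5, 6, 8, 7, 0, 10, 15, 12, 14, 13, 11]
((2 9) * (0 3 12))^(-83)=(0 3 12)(2 9)=[3, 1, 9, 12, 4, 5, 6, 7, 8, 2, 10, 11, 0]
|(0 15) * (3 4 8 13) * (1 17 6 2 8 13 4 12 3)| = |(0 15)(1 17 6 2 8 4 13)(3 12)| = 14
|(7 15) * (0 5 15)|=|(0 5 15 7)|=4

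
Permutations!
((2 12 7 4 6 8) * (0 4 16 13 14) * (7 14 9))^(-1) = (0 14 12 2 8 6 4)(7 9 13 16) = [14, 1, 8, 3, 0, 5, 4, 9, 6, 13, 10, 11, 2, 16, 12, 15, 7]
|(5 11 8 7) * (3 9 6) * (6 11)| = 7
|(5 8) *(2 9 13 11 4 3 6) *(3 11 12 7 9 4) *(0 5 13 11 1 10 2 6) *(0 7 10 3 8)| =|(0 5)(1 3 7 9 11 8 13 12 10 2 4)| =22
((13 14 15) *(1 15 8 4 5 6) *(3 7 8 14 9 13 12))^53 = (1 6 5 4 8 7 3 12 15)(9 13) = [0, 6, 2, 12, 8, 4, 5, 3, 7, 13, 10, 11, 15, 9, 14, 1]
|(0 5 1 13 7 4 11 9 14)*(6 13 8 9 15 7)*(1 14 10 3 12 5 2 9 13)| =|(0 2 9 10 3 12 5 14)(1 8 13 6)(4 11 15 7)| =8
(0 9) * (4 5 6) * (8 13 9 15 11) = [15, 1, 2, 3, 5, 6, 4, 7, 13, 0, 10, 8, 12, 9, 14, 11] = (0 15 11 8 13 9)(4 5 6)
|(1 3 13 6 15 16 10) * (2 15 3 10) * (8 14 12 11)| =12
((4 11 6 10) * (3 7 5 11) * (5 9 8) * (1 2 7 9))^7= (1 2 7)(3 4 10 6 11 5 8 9)= [0, 2, 7, 4, 10, 8, 11, 1, 9, 3, 6, 5]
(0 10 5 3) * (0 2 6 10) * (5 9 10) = (2 6 5 3)(9 10) = [0, 1, 6, 2, 4, 3, 5, 7, 8, 10, 9]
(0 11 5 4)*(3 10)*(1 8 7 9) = (0 11 5 4)(1 8 7 9)(3 10) = [11, 8, 2, 10, 0, 4, 6, 9, 7, 1, 3, 5]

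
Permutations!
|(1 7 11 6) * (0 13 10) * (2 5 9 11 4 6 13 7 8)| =|(0 7 4 6 1 8 2 5 9 11 13 10)| =12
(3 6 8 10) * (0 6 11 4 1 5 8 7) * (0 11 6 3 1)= (0 3 6 7 11 4)(1 5 8 10)= [3, 5, 2, 6, 0, 8, 7, 11, 10, 9, 1, 4]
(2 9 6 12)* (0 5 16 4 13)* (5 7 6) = (0 7 6 12 2 9 5 16 4 13) = [7, 1, 9, 3, 13, 16, 12, 6, 8, 5, 10, 11, 2, 0, 14, 15, 4]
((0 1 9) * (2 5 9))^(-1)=(0 9 5 2 1)=[9, 0, 1, 3, 4, 2, 6, 7, 8, 5]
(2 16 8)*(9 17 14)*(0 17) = (0 17 14 9)(2 16 8) = [17, 1, 16, 3, 4, 5, 6, 7, 2, 0, 10, 11, 12, 13, 9, 15, 8, 14]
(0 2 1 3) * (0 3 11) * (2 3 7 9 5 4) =[3, 11, 1, 7, 2, 4, 6, 9, 8, 5, 10, 0] =(0 3 7 9 5 4 2 1 11)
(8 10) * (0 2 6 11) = [2, 1, 6, 3, 4, 5, 11, 7, 10, 9, 8, 0] = (0 2 6 11)(8 10)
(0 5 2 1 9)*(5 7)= (0 7 5 2 1 9)= [7, 9, 1, 3, 4, 2, 6, 5, 8, 0]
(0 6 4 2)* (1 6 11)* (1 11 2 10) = (11)(0 2)(1 6 4 10) = [2, 6, 0, 3, 10, 5, 4, 7, 8, 9, 1, 11]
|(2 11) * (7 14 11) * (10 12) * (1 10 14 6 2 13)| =6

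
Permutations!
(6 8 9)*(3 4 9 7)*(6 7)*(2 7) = (2 7 3 4 9)(6 8) = [0, 1, 7, 4, 9, 5, 8, 3, 6, 2]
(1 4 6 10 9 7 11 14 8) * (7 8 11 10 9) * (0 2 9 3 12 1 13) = (0 2 9 8 13)(1 4 6 3 12)(7 10)(11 14) = [2, 4, 9, 12, 6, 5, 3, 10, 13, 8, 7, 14, 1, 0, 11]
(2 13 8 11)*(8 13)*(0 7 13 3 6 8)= (0 7 13 3 6 8 11 2)= [7, 1, 0, 6, 4, 5, 8, 13, 11, 9, 10, 2, 12, 3]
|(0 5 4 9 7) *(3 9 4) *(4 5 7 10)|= |(0 7)(3 9 10 4 5)|= 10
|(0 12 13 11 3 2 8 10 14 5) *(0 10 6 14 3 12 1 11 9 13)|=|(0 1 11 12)(2 8 6 14 5 10 3)(9 13)|=28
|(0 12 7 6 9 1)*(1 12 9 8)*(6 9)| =|(0 6 8 1)(7 9 12)| =12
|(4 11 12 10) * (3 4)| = |(3 4 11 12 10)| = 5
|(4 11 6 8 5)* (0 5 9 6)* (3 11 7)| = 6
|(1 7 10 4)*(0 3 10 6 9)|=|(0 3 10 4 1 7 6 9)|=8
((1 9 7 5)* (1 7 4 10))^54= (1 4)(9 10)= [0, 4, 2, 3, 1, 5, 6, 7, 8, 10, 9]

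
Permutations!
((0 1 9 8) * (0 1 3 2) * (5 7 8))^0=(9)=[0, 1, 2, 3, 4, 5, 6, 7, 8, 9]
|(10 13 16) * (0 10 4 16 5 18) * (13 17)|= 6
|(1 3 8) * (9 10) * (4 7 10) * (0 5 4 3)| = |(0 5 4 7 10 9 3 8 1)| = 9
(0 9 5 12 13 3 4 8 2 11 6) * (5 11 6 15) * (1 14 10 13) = [9, 14, 6, 4, 8, 12, 0, 7, 2, 11, 13, 15, 1, 3, 10, 5] = (0 9 11 15 5 12 1 14 10 13 3 4 8 2 6)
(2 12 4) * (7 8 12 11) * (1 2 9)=(1 2 11 7 8 12 4 9)=[0, 2, 11, 3, 9, 5, 6, 8, 12, 1, 10, 7, 4]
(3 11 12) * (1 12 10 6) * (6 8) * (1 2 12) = [0, 1, 12, 11, 4, 5, 2, 7, 6, 9, 8, 10, 3] = (2 12 3 11 10 8 6)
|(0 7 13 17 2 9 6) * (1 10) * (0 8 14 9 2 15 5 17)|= 12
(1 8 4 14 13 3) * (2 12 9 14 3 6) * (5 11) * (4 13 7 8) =(1 4 3)(2 12 9 14 7 8 13 6)(5 11) =[0, 4, 12, 1, 3, 11, 2, 8, 13, 14, 10, 5, 9, 6, 7]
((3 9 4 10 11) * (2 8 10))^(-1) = (2 4 9 3 11 10 8) = [0, 1, 4, 11, 9, 5, 6, 7, 2, 3, 8, 10]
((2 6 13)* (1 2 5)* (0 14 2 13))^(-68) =(14)(1 13 5) =[0, 13, 2, 3, 4, 1, 6, 7, 8, 9, 10, 11, 12, 5, 14]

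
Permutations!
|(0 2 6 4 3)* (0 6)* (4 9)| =|(0 2)(3 6 9 4)| =4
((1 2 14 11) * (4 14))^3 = (1 14 2 11 4) = [0, 14, 11, 3, 1, 5, 6, 7, 8, 9, 10, 4, 12, 13, 2]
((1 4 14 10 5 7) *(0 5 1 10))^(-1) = (0 14 4 1 10 7 5) = [14, 10, 2, 3, 1, 0, 6, 5, 8, 9, 7, 11, 12, 13, 4]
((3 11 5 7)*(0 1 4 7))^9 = (0 4 3 5 1 7 11) = [4, 7, 2, 5, 3, 1, 6, 11, 8, 9, 10, 0]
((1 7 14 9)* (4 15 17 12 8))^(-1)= (1 9 14 7)(4 8 12 17 15)= [0, 9, 2, 3, 8, 5, 6, 1, 12, 14, 10, 11, 17, 13, 7, 4, 16, 15]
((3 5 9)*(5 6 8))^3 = (3 5 6 9 8) = [0, 1, 2, 5, 4, 6, 9, 7, 3, 8]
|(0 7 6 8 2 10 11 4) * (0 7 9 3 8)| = 10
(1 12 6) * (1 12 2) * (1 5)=[0, 2, 5, 3, 4, 1, 12, 7, 8, 9, 10, 11, 6]=(1 2 5)(6 12)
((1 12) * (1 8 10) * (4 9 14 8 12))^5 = [0, 10, 2, 3, 1, 5, 6, 7, 14, 4, 8, 11, 12, 13, 9] = (1 10 8 14 9 4)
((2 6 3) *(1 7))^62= (7)(2 3 6)= [0, 1, 3, 6, 4, 5, 2, 7]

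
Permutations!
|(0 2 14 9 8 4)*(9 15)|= |(0 2 14 15 9 8 4)|= 7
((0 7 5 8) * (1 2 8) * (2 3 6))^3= (0 1 2 7 3 8 5 6)= [1, 2, 7, 8, 4, 6, 0, 3, 5]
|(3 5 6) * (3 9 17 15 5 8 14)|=15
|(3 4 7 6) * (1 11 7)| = 6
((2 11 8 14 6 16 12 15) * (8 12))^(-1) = (2 15 12 11)(6 14 8 16) = [0, 1, 15, 3, 4, 5, 14, 7, 16, 9, 10, 2, 11, 13, 8, 12, 6]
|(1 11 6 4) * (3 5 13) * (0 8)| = |(0 8)(1 11 6 4)(3 5 13)| = 12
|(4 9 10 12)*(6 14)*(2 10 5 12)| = |(2 10)(4 9 5 12)(6 14)| = 4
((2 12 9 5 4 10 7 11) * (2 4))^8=(12)=[0, 1, 2, 3, 4, 5, 6, 7, 8, 9, 10, 11, 12]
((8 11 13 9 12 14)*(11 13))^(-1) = (8 14 12 9 13) = [0, 1, 2, 3, 4, 5, 6, 7, 14, 13, 10, 11, 9, 8, 12]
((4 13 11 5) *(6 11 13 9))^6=[0, 1, 2, 3, 9, 4, 11, 7, 8, 6, 10, 5, 12, 13]=(13)(4 9 6 11 5)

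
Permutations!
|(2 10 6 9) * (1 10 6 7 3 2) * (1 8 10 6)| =8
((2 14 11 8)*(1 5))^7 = (1 5)(2 8 11 14) = [0, 5, 8, 3, 4, 1, 6, 7, 11, 9, 10, 14, 12, 13, 2]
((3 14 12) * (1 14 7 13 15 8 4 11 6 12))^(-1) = [0, 14, 2, 12, 8, 5, 11, 3, 15, 9, 10, 4, 6, 7, 1, 13] = (1 14)(3 12 6 11 4 8 15 13 7)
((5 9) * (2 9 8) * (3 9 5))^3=(3 9)=[0, 1, 2, 9, 4, 5, 6, 7, 8, 3]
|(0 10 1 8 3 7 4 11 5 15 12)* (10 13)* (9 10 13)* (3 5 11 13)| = |(0 9 10 1 8 5 15 12)(3 7 4 13)| = 8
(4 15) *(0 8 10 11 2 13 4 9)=(0 8 10 11 2 13 4 15 9)=[8, 1, 13, 3, 15, 5, 6, 7, 10, 0, 11, 2, 12, 4, 14, 9]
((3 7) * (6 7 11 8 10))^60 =[0, 1, 2, 3, 4, 5, 6, 7, 8, 9, 10, 11] =(11)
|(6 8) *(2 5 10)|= |(2 5 10)(6 8)|= 6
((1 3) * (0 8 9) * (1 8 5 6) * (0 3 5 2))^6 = [0, 1, 2, 3, 4, 5, 6, 7, 8, 9] = (9)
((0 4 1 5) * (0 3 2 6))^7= (6)= [0, 1, 2, 3, 4, 5, 6]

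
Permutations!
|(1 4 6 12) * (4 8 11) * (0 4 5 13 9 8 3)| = 30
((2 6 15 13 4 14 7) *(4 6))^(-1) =(2 7 14 4)(6 13 15) =[0, 1, 7, 3, 2, 5, 13, 14, 8, 9, 10, 11, 12, 15, 4, 6]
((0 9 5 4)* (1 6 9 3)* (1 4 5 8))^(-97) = [4, 8, 2, 0, 3, 5, 1, 7, 9, 6] = (0 4 3)(1 8 9 6)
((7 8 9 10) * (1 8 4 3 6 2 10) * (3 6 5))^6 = [0, 1, 10, 3, 6, 5, 2, 4, 8, 9, 7] = (2 10 7 4 6)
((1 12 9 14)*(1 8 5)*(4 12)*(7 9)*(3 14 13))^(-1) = [0, 5, 2, 13, 1, 8, 6, 12, 14, 7, 10, 11, 4, 9, 3] = (1 5 8 14 3 13 9 7 12 4)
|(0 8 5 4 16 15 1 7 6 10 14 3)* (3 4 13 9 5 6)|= 33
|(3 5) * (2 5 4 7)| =5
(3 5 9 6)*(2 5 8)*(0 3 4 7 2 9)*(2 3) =[2, 1, 5, 8, 7, 0, 4, 3, 9, 6] =(0 2 5)(3 8 9 6 4 7)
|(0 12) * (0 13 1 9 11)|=|(0 12 13 1 9 11)|=6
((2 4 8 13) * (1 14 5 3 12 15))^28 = (1 12 5)(3 14 15) = [0, 12, 2, 14, 4, 1, 6, 7, 8, 9, 10, 11, 5, 13, 15, 3]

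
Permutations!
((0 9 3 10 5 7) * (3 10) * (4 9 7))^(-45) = (0 7)(4 5 10 9) = [7, 1, 2, 3, 5, 10, 6, 0, 8, 4, 9]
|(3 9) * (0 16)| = 2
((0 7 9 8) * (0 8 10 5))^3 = (0 10 7 5 9) = [10, 1, 2, 3, 4, 9, 6, 5, 8, 0, 7]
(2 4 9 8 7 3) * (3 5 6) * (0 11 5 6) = (0 11 5)(2 4 9 8 7 6 3) = [11, 1, 4, 2, 9, 0, 3, 6, 7, 8, 10, 5]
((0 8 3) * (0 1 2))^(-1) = (0 2 1 3 8) = [2, 3, 1, 8, 4, 5, 6, 7, 0]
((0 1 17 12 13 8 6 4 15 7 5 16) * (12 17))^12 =(17)(0 1 12 13 8 6 4 15 7 5 16) =[1, 12, 2, 3, 15, 16, 4, 5, 6, 9, 10, 11, 13, 8, 14, 7, 0, 17]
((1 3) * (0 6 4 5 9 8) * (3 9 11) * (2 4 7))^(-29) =(0 4 1 6 5 9 7 11 8 2 3) =[4, 6, 3, 0, 1, 9, 5, 11, 2, 7, 10, 8]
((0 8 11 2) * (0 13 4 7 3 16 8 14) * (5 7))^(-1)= (0 14)(2 11 8 16 3 7 5 4 13)= [14, 1, 11, 7, 13, 4, 6, 5, 16, 9, 10, 8, 12, 2, 0, 15, 3]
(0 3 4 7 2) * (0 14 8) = (0 3 4 7 2 14 8) = [3, 1, 14, 4, 7, 5, 6, 2, 0, 9, 10, 11, 12, 13, 8]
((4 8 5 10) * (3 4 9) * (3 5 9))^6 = (10) = [0, 1, 2, 3, 4, 5, 6, 7, 8, 9, 10]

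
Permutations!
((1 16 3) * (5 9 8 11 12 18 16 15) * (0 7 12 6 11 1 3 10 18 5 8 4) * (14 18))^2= (0 12 9)(1 8 15)(4 7 5)(10 18)(14 16)= [12, 8, 2, 3, 7, 4, 6, 5, 15, 0, 18, 11, 9, 13, 16, 1, 14, 17, 10]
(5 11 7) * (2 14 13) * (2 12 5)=[0, 1, 14, 3, 4, 11, 6, 2, 8, 9, 10, 7, 5, 12, 13]=(2 14 13 12 5 11 7)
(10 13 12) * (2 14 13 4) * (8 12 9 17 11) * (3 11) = (2 14 13 9 17 3 11 8 12 10 4) = [0, 1, 14, 11, 2, 5, 6, 7, 12, 17, 4, 8, 10, 9, 13, 15, 16, 3]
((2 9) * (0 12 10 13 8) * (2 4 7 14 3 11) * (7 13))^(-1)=(0 8 13 4 9 2 11 3 14 7 10 12)=[8, 1, 11, 14, 9, 5, 6, 10, 13, 2, 12, 3, 0, 4, 7]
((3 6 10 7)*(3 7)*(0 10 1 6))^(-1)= (0 3 10)(1 6)= [3, 6, 2, 10, 4, 5, 1, 7, 8, 9, 0]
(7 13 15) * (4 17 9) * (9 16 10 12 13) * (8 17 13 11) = (4 13 15 7 9)(8 17 16 10 12 11) = [0, 1, 2, 3, 13, 5, 6, 9, 17, 4, 12, 8, 11, 15, 14, 7, 10, 16]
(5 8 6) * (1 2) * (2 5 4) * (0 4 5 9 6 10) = [4, 9, 1, 3, 2, 8, 5, 7, 10, 6, 0] = (0 4 2 1 9 6 5 8 10)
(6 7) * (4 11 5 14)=(4 11 5 14)(6 7)=[0, 1, 2, 3, 11, 14, 7, 6, 8, 9, 10, 5, 12, 13, 4]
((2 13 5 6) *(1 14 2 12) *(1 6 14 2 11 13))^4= (14)= [0, 1, 2, 3, 4, 5, 6, 7, 8, 9, 10, 11, 12, 13, 14]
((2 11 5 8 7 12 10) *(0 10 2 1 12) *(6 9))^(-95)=[2, 5, 7, 3, 4, 10, 9, 12, 1, 6, 11, 0, 8]=(0 2 7 12 8 1 5 10 11)(6 9)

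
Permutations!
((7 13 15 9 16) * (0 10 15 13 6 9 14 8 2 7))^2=(0 15 8 7 9)(2 6 16 10 14)=[15, 1, 6, 3, 4, 5, 16, 9, 7, 0, 14, 11, 12, 13, 2, 8, 10]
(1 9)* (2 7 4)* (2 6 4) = (1 9)(2 7)(4 6) = [0, 9, 7, 3, 6, 5, 4, 2, 8, 1]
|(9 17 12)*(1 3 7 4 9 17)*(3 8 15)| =|(1 8 15 3 7 4 9)(12 17)| =14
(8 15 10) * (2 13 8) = [0, 1, 13, 3, 4, 5, 6, 7, 15, 9, 2, 11, 12, 8, 14, 10] = (2 13 8 15 10)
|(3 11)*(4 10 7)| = |(3 11)(4 10 7)| = 6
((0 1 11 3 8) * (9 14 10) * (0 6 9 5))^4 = (0 8 10 11 9)(1 6 5 3 14) = [8, 6, 2, 14, 4, 3, 5, 7, 10, 0, 11, 9, 12, 13, 1]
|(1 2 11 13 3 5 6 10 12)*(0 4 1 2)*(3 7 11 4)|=|(0 3 5 6 10 12 2 4 1)(7 11 13)|=9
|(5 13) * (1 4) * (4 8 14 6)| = |(1 8 14 6 4)(5 13)| = 10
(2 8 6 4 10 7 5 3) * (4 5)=(2 8 6 5 3)(4 10 7)=[0, 1, 8, 2, 10, 3, 5, 4, 6, 9, 7]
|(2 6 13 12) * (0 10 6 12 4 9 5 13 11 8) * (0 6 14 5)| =|(0 10 14 5 13 4 9)(2 12)(6 11 8)| =42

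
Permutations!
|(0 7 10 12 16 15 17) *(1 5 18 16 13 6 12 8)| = 30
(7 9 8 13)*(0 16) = (0 16)(7 9 8 13) = [16, 1, 2, 3, 4, 5, 6, 9, 13, 8, 10, 11, 12, 7, 14, 15, 0]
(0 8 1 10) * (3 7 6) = (0 8 1 10)(3 7 6) = [8, 10, 2, 7, 4, 5, 3, 6, 1, 9, 0]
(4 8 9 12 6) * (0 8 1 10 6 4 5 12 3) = [8, 10, 2, 0, 1, 12, 5, 7, 9, 3, 6, 11, 4] = (0 8 9 3)(1 10 6 5 12 4)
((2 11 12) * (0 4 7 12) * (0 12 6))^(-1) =(0 6 7 4)(2 12 11) =[6, 1, 12, 3, 0, 5, 7, 4, 8, 9, 10, 2, 11]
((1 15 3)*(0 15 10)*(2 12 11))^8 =(0 1 15 10 3)(2 11 12) =[1, 15, 11, 0, 4, 5, 6, 7, 8, 9, 3, 12, 2, 13, 14, 10]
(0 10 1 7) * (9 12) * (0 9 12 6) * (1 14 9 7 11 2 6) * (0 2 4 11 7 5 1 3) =(0 10 14 9 3)(1 7 5)(2 6)(4 11) =[10, 7, 6, 0, 11, 1, 2, 5, 8, 3, 14, 4, 12, 13, 9]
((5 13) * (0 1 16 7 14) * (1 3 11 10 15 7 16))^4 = [15, 1, 2, 7, 4, 5, 6, 11, 8, 9, 0, 14, 12, 13, 10, 3, 16] = (16)(0 15 3 7 11 14 10)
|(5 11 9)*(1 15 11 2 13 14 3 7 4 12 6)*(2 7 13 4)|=|(1 15 11 9 5 7 2 4 12 6)(3 13 14)|=30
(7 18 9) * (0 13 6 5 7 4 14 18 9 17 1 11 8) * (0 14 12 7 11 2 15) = (0 13 6 5 11 8 14 18 17 1 2 15)(4 12 7 9) = [13, 2, 15, 3, 12, 11, 5, 9, 14, 4, 10, 8, 7, 6, 18, 0, 16, 1, 17]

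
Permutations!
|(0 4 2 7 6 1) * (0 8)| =|(0 4 2 7 6 1 8)| =7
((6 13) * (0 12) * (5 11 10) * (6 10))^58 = (5 13 11 10 6) = [0, 1, 2, 3, 4, 13, 5, 7, 8, 9, 6, 10, 12, 11]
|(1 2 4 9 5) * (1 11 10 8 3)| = |(1 2 4 9 5 11 10 8 3)| = 9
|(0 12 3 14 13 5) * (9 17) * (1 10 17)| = 12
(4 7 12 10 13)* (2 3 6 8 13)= (2 3 6 8 13 4 7 12 10)= [0, 1, 3, 6, 7, 5, 8, 12, 13, 9, 2, 11, 10, 4]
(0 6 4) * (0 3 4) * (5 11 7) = [6, 1, 2, 4, 3, 11, 0, 5, 8, 9, 10, 7] = (0 6)(3 4)(5 11 7)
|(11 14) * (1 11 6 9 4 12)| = |(1 11 14 6 9 4 12)| = 7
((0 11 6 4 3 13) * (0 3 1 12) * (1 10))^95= (0 10 11 1 6 12 4)(3 13)= [10, 6, 2, 13, 0, 5, 12, 7, 8, 9, 11, 1, 4, 3]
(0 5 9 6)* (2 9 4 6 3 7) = (0 5 4 6)(2 9 3 7) = [5, 1, 9, 7, 6, 4, 0, 2, 8, 3]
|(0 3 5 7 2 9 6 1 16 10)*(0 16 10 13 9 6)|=11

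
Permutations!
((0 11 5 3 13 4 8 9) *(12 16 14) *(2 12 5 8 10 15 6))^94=(0 8)(2 13 12 4 16 10 14 15 5 6 3)(9 11)=[8, 1, 13, 2, 16, 6, 3, 7, 0, 11, 14, 9, 4, 12, 15, 5, 10]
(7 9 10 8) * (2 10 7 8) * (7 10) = (2 7 9 10) = [0, 1, 7, 3, 4, 5, 6, 9, 8, 10, 2]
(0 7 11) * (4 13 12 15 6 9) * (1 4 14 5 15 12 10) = (0 7 11)(1 4 13 10)(5 15 6 9 14) = [7, 4, 2, 3, 13, 15, 9, 11, 8, 14, 1, 0, 12, 10, 5, 6]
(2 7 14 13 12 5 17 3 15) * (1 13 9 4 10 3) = (1 13 12 5 17)(2 7 14 9 4 10 3 15) = [0, 13, 7, 15, 10, 17, 6, 14, 8, 4, 3, 11, 5, 12, 9, 2, 16, 1]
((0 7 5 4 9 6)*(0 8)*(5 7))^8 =(0 4 6)(5 9 8) =[4, 1, 2, 3, 6, 9, 0, 7, 5, 8]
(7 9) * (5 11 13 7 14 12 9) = [0, 1, 2, 3, 4, 11, 6, 5, 8, 14, 10, 13, 9, 7, 12] = (5 11 13 7)(9 14 12)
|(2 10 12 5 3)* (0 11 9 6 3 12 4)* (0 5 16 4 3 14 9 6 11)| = |(2 10 3)(4 5 12 16)(6 14 9 11)| = 12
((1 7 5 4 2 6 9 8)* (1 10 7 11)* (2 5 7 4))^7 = [0, 11, 2, 3, 4, 5, 6, 7, 8, 9, 10, 1] = (1 11)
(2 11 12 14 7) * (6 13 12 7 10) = [0, 1, 11, 3, 4, 5, 13, 2, 8, 9, 6, 7, 14, 12, 10] = (2 11 7)(6 13 12 14 10)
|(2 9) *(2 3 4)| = |(2 9 3 4)| = 4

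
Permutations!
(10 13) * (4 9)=(4 9)(10 13)=[0, 1, 2, 3, 9, 5, 6, 7, 8, 4, 13, 11, 12, 10]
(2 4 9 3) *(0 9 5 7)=[9, 1, 4, 2, 5, 7, 6, 0, 8, 3]=(0 9 3 2 4 5 7)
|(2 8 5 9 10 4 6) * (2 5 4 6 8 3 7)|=12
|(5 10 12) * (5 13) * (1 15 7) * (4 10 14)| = |(1 15 7)(4 10 12 13 5 14)| = 6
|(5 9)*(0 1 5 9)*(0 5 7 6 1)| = 3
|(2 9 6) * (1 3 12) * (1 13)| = |(1 3 12 13)(2 9 6)| = 12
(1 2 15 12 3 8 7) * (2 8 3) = (1 8 7)(2 15 12) = [0, 8, 15, 3, 4, 5, 6, 1, 7, 9, 10, 11, 2, 13, 14, 12]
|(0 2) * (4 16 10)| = 6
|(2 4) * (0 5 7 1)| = 4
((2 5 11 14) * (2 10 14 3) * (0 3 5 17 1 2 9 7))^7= (0 7 9 3)(1 2 17)(5 11)(10 14)= [7, 2, 17, 0, 4, 11, 6, 9, 8, 3, 14, 5, 12, 13, 10, 15, 16, 1]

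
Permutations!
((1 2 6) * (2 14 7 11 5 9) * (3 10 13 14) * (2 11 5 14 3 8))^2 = (1 2)(3 13 10)(5 11 7 9 14)(6 8) = [0, 2, 1, 13, 4, 11, 8, 9, 6, 14, 3, 7, 12, 10, 5]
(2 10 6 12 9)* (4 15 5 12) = (2 10 6 4 15 5 12 9) = [0, 1, 10, 3, 15, 12, 4, 7, 8, 2, 6, 11, 9, 13, 14, 5]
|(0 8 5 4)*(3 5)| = 5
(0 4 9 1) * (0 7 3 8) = (0 4 9 1 7 3 8) = [4, 7, 2, 8, 9, 5, 6, 3, 0, 1]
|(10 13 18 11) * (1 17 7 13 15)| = |(1 17 7 13 18 11 10 15)| = 8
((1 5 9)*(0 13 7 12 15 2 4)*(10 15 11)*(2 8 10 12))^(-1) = (0 4 2 7 13)(1 9 5)(8 15 10)(11 12) = [4, 9, 7, 3, 2, 1, 6, 13, 15, 5, 8, 12, 11, 0, 14, 10]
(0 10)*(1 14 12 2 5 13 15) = [10, 14, 5, 3, 4, 13, 6, 7, 8, 9, 0, 11, 2, 15, 12, 1] = (0 10)(1 14 12 2 5 13 15)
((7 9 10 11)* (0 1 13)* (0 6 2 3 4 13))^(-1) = (0 1)(2 6 13 4 3)(7 11 10 9) = [1, 0, 6, 2, 3, 5, 13, 11, 8, 7, 9, 10, 12, 4]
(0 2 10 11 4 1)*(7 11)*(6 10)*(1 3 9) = [2, 0, 6, 9, 3, 5, 10, 11, 8, 1, 7, 4] = (0 2 6 10 7 11 4 3 9 1)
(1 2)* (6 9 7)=(1 2)(6 9 7)=[0, 2, 1, 3, 4, 5, 9, 6, 8, 7]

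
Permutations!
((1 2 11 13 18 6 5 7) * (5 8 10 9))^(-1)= (1 7 5 9 10 8 6 18 13 11 2)= [0, 7, 1, 3, 4, 9, 18, 5, 6, 10, 8, 2, 12, 11, 14, 15, 16, 17, 13]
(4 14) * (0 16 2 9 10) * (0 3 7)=[16, 1, 9, 7, 14, 5, 6, 0, 8, 10, 3, 11, 12, 13, 4, 15, 2]=(0 16 2 9 10 3 7)(4 14)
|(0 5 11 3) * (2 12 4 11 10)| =8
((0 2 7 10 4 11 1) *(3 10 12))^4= (0 3 1 12 11 7 4 2 10)= [3, 12, 10, 1, 2, 5, 6, 4, 8, 9, 0, 7, 11]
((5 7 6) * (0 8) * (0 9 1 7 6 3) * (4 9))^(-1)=(0 3 7 1 9 4 8)(5 6)=[3, 9, 2, 7, 8, 6, 5, 1, 0, 4]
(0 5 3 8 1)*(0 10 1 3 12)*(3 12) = (0 5 3 8 12)(1 10) = [5, 10, 2, 8, 4, 3, 6, 7, 12, 9, 1, 11, 0]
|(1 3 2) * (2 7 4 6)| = 6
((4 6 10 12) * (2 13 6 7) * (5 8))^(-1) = (2 7 4 12 10 6 13)(5 8) = [0, 1, 7, 3, 12, 8, 13, 4, 5, 9, 6, 11, 10, 2]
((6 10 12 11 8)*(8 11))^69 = (6 10 12 8) = [0, 1, 2, 3, 4, 5, 10, 7, 6, 9, 12, 11, 8]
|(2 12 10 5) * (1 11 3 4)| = 4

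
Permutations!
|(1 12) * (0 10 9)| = 6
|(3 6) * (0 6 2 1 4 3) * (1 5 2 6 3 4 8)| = |(0 3 6)(1 8)(2 5)| = 6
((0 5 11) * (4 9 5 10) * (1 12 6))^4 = (0 5 4)(1 12 6)(9 10 11) = [5, 12, 2, 3, 0, 4, 1, 7, 8, 10, 11, 9, 6]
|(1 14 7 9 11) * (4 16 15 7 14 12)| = |(1 12 4 16 15 7 9 11)| = 8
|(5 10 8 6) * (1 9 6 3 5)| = 12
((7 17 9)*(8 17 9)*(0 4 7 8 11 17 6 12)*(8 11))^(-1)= (0 12 6 8 17 11 9 7 4)= [12, 1, 2, 3, 0, 5, 8, 4, 17, 7, 10, 9, 6, 13, 14, 15, 16, 11]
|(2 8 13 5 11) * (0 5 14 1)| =|(0 5 11 2 8 13 14 1)| =8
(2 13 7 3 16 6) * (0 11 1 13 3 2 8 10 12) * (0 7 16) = (0 11 1 13 16 6 8 10 12 7 2 3) = [11, 13, 3, 0, 4, 5, 8, 2, 10, 9, 12, 1, 7, 16, 14, 15, 6]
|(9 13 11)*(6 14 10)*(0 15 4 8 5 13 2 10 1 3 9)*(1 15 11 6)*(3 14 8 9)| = 28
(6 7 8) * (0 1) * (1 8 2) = (0 8 6 7 2 1) = [8, 0, 1, 3, 4, 5, 7, 2, 6]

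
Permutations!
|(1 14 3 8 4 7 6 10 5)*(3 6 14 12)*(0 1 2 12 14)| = 12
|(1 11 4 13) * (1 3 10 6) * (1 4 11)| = 5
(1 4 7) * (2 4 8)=(1 8 2 4 7)=[0, 8, 4, 3, 7, 5, 6, 1, 2]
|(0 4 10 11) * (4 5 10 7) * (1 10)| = |(0 5 1 10 11)(4 7)| = 10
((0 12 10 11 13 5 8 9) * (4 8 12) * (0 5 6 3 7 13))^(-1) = (0 11 10 12 5 9 8 4)(3 6 13 7) = [11, 1, 2, 6, 0, 9, 13, 3, 4, 8, 12, 10, 5, 7]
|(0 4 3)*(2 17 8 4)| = 6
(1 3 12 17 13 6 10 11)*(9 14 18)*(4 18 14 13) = (1 3 12 17 4 18 9 13 6 10 11) = [0, 3, 2, 12, 18, 5, 10, 7, 8, 13, 11, 1, 17, 6, 14, 15, 16, 4, 9]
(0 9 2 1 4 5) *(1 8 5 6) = [9, 4, 8, 3, 6, 0, 1, 7, 5, 2] = (0 9 2 8 5)(1 4 6)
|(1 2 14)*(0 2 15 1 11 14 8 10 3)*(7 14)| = 30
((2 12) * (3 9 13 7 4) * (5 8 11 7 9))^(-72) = [0, 1, 2, 3, 4, 5, 6, 7, 8, 9, 10, 11, 12, 13] = (13)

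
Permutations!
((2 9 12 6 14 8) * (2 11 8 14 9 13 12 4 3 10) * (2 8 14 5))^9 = (2 11 3 6)(4 12 5 8)(9 13 14 10) = [0, 1, 11, 6, 12, 8, 2, 7, 4, 13, 9, 3, 5, 14, 10]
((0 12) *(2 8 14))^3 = (14)(0 12) = [12, 1, 2, 3, 4, 5, 6, 7, 8, 9, 10, 11, 0, 13, 14]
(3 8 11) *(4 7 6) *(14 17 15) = (3 8 11)(4 7 6)(14 17 15) = [0, 1, 2, 8, 7, 5, 4, 6, 11, 9, 10, 3, 12, 13, 17, 14, 16, 15]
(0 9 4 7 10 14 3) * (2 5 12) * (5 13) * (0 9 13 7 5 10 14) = (0 13 10)(2 7 14 3 9 4 5 12) = [13, 1, 7, 9, 5, 12, 6, 14, 8, 4, 0, 11, 2, 10, 3]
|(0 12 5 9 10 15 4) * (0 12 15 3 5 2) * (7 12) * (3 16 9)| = |(0 15 4 7 12 2)(3 5)(9 10 16)| = 6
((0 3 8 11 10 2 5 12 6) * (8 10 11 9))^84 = (12) = [0, 1, 2, 3, 4, 5, 6, 7, 8, 9, 10, 11, 12]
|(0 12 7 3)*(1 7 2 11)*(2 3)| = 12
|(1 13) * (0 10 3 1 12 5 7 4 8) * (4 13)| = |(0 10 3 1 4 8)(5 7 13 12)| = 12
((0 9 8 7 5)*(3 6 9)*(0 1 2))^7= (0 1 7 9 3 2 5 8 6)= [1, 7, 5, 2, 4, 8, 0, 9, 6, 3]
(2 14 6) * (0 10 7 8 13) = (0 10 7 8 13)(2 14 6) = [10, 1, 14, 3, 4, 5, 2, 8, 13, 9, 7, 11, 12, 0, 6]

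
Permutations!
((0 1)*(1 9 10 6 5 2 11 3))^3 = [6, 10, 1, 9, 4, 3, 11, 7, 8, 5, 2, 0] = (0 6 11)(1 10 2)(3 9 5)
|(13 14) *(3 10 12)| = 6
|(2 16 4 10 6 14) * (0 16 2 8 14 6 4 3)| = 6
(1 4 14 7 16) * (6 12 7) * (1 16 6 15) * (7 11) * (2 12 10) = (16)(1 4 14 15)(2 12 11 7 6 10) = [0, 4, 12, 3, 14, 5, 10, 6, 8, 9, 2, 7, 11, 13, 15, 1, 16]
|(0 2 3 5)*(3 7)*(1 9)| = |(0 2 7 3 5)(1 9)| = 10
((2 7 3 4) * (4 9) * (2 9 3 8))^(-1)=(2 8 7)(4 9)=[0, 1, 8, 3, 9, 5, 6, 2, 7, 4]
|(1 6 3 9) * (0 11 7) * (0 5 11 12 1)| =6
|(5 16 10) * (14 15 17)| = 3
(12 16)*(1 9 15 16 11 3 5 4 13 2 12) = (1 9 15 16)(2 12 11 3 5 4 13) = [0, 9, 12, 5, 13, 4, 6, 7, 8, 15, 10, 3, 11, 2, 14, 16, 1]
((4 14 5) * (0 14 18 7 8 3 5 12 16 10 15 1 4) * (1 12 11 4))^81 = [0, 1, 2, 3, 4, 5, 6, 7, 8, 9, 15, 11, 16, 13, 14, 12, 10, 17, 18] = (18)(10 15 12 16)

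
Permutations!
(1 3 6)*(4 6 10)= (1 3 10 4 6)= [0, 3, 2, 10, 6, 5, 1, 7, 8, 9, 4]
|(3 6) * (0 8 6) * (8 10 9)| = 6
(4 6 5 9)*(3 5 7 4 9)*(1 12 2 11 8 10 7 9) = (1 12 2 11 8 10 7 4 6 9)(3 5) = [0, 12, 11, 5, 6, 3, 9, 4, 10, 1, 7, 8, 2]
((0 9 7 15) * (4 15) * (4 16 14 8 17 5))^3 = (0 16 17 15 7 8 4 9 14 5) = [16, 1, 2, 3, 9, 0, 6, 8, 4, 14, 10, 11, 12, 13, 5, 7, 17, 15]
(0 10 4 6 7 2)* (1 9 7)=[10, 9, 0, 3, 6, 5, 1, 2, 8, 7, 4]=(0 10 4 6 1 9 7 2)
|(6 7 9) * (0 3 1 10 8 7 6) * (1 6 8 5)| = 6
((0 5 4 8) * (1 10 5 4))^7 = (0 4 8)(1 10 5) = [4, 10, 2, 3, 8, 1, 6, 7, 0, 9, 5]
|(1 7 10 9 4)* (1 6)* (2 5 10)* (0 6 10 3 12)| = 24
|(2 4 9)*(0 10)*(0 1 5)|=12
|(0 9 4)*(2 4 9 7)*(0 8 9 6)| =7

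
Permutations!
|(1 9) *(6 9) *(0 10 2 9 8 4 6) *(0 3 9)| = |(0 10 2)(1 3 9)(4 6 8)| = 3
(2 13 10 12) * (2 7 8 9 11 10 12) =(2 13 12 7 8 9 11 10) =[0, 1, 13, 3, 4, 5, 6, 8, 9, 11, 2, 10, 7, 12]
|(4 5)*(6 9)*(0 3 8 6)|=|(0 3 8 6 9)(4 5)|=10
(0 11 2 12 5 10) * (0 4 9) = (0 11 2 12 5 10 4 9) = [11, 1, 12, 3, 9, 10, 6, 7, 8, 0, 4, 2, 5]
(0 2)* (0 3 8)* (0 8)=(8)(0 2 3)=[2, 1, 3, 0, 4, 5, 6, 7, 8]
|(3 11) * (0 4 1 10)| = |(0 4 1 10)(3 11)| = 4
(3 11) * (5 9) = (3 11)(5 9) = [0, 1, 2, 11, 4, 9, 6, 7, 8, 5, 10, 3]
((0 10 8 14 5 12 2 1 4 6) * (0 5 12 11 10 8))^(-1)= (0 10 11 5 6 4 1 2 12 14 8)= [10, 2, 12, 3, 1, 6, 4, 7, 0, 9, 11, 5, 14, 13, 8]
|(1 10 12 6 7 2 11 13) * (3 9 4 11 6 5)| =9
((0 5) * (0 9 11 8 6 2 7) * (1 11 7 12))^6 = (12)(0 9)(5 7) = [9, 1, 2, 3, 4, 7, 6, 5, 8, 0, 10, 11, 12]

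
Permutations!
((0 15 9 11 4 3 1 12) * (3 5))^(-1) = (0 12 1 3 5 4 11 9 15) = [12, 3, 2, 5, 11, 4, 6, 7, 8, 15, 10, 9, 1, 13, 14, 0]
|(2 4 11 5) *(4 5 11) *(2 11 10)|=4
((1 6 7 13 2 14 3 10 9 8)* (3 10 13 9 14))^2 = (14)(1 7 8 6 9)(2 13 3) = [0, 7, 13, 2, 4, 5, 9, 8, 6, 1, 10, 11, 12, 3, 14]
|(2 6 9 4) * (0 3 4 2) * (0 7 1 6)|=8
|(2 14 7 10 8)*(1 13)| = |(1 13)(2 14 7 10 8)| = 10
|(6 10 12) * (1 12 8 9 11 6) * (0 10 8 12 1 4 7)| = 20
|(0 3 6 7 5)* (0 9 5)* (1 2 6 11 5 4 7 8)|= |(0 3 11 5 9 4 7)(1 2 6 8)|= 28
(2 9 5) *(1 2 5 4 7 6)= (1 2 9 4 7 6)= [0, 2, 9, 3, 7, 5, 1, 6, 8, 4]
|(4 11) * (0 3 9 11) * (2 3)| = 6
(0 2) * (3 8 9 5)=(0 2)(3 8 9 5)=[2, 1, 0, 8, 4, 3, 6, 7, 9, 5]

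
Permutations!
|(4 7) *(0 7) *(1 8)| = |(0 7 4)(1 8)| = 6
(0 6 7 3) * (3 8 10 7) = [6, 1, 2, 0, 4, 5, 3, 8, 10, 9, 7] = (0 6 3)(7 8 10)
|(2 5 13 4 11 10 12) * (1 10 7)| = |(1 10 12 2 5 13 4 11 7)| = 9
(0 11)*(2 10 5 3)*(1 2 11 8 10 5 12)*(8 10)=(0 10 12 1 2 5 3 11)=[10, 2, 5, 11, 4, 3, 6, 7, 8, 9, 12, 0, 1]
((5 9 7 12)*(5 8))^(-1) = [0, 1, 2, 3, 4, 8, 6, 9, 12, 5, 10, 11, 7] = (5 8 12 7 9)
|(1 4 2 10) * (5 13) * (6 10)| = |(1 4 2 6 10)(5 13)| = 10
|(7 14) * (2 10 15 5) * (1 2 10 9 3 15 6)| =8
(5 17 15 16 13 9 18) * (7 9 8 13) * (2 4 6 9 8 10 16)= (2 4 6 9 18 5 17 15)(7 8 13 10 16)= [0, 1, 4, 3, 6, 17, 9, 8, 13, 18, 16, 11, 12, 10, 14, 2, 7, 15, 5]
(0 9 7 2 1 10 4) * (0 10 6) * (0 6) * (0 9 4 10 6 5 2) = [4, 9, 1, 3, 6, 2, 5, 0, 8, 7, 10] = (10)(0 4 6 5 2 1 9 7)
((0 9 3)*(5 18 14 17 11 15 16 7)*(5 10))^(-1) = (0 3 9)(5 10 7 16 15 11 17 14 18) = [3, 1, 2, 9, 4, 10, 6, 16, 8, 0, 7, 17, 12, 13, 18, 11, 15, 14, 5]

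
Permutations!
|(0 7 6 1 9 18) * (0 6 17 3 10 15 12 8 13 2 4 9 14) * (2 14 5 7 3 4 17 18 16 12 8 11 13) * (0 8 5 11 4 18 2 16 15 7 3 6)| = |(0 6 1 11 13 14 8 16 12 4 9 15 5 3 10 7 2 17 18)| = 19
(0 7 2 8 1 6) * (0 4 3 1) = (0 7 2 8)(1 6 4 3) = [7, 6, 8, 1, 3, 5, 4, 2, 0]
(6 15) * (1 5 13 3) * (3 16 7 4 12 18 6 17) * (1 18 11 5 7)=[0, 7, 2, 18, 12, 13, 15, 4, 8, 9, 10, 5, 11, 16, 14, 17, 1, 3, 6]=(1 7 4 12 11 5 13 16)(3 18 6 15 17)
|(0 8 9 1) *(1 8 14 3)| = 4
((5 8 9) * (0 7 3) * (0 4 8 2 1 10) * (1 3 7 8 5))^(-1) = (0 10 1 9 8)(2 5 4 3) = [10, 9, 5, 2, 3, 4, 6, 7, 0, 8, 1]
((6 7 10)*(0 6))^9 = [6, 1, 2, 3, 4, 5, 7, 10, 8, 9, 0] = (0 6 7 10)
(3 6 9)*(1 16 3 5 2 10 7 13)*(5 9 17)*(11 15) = (1 16 3 6 17 5 2 10 7 13)(11 15) = [0, 16, 10, 6, 4, 2, 17, 13, 8, 9, 7, 15, 12, 1, 14, 11, 3, 5]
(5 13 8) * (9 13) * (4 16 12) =(4 16 12)(5 9 13 8) =[0, 1, 2, 3, 16, 9, 6, 7, 5, 13, 10, 11, 4, 8, 14, 15, 12]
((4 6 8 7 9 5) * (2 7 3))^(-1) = [0, 1, 3, 8, 5, 9, 4, 2, 6, 7] = (2 3 8 6 4 5 9 7)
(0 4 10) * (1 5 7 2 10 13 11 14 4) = (0 1 5 7 2 10)(4 13 11 14) = [1, 5, 10, 3, 13, 7, 6, 2, 8, 9, 0, 14, 12, 11, 4]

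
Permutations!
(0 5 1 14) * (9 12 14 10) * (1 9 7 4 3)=(0 5 9 12 14)(1 10 7 4 3)=[5, 10, 2, 1, 3, 9, 6, 4, 8, 12, 7, 11, 14, 13, 0]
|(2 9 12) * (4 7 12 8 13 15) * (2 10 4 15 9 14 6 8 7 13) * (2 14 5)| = |(15)(2 5)(4 13 9 7 12 10)(6 8 14)| = 6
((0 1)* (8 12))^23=(0 1)(8 12)=[1, 0, 2, 3, 4, 5, 6, 7, 12, 9, 10, 11, 8]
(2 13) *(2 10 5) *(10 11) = (2 13 11 10 5) = [0, 1, 13, 3, 4, 2, 6, 7, 8, 9, 5, 10, 12, 11]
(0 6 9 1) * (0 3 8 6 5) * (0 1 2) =(0 5 1 3 8 6 9 2) =[5, 3, 0, 8, 4, 1, 9, 7, 6, 2]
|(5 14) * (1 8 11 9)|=|(1 8 11 9)(5 14)|=4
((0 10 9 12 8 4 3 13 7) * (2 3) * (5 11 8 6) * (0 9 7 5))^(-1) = (0 6 12 9 7 10)(2 4 8 11 5 13 3) = [6, 1, 4, 2, 8, 13, 12, 10, 11, 7, 0, 5, 9, 3]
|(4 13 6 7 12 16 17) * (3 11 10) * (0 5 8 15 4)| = |(0 5 8 15 4 13 6 7 12 16 17)(3 11 10)| = 33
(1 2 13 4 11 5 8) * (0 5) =(0 5 8 1 2 13 4 11) =[5, 2, 13, 3, 11, 8, 6, 7, 1, 9, 10, 0, 12, 4]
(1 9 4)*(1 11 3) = (1 9 4 11 3) = [0, 9, 2, 1, 11, 5, 6, 7, 8, 4, 10, 3]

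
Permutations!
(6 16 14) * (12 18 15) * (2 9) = (2 9)(6 16 14)(12 18 15) = [0, 1, 9, 3, 4, 5, 16, 7, 8, 2, 10, 11, 18, 13, 6, 12, 14, 17, 15]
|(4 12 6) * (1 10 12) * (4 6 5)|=5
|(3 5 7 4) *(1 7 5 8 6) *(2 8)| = |(1 7 4 3 2 8 6)| = 7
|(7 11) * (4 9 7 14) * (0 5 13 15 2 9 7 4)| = 10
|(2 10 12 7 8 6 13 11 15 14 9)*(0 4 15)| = 13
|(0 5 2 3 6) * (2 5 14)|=5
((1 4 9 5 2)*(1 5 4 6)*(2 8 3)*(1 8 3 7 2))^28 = (9) = [0, 1, 2, 3, 4, 5, 6, 7, 8, 9]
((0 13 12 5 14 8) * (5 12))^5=(14)=[0, 1, 2, 3, 4, 5, 6, 7, 8, 9, 10, 11, 12, 13, 14]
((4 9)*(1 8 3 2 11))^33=(1 2 8 11 3)(4 9)=[0, 2, 8, 1, 9, 5, 6, 7, 11, 4, 10, 3]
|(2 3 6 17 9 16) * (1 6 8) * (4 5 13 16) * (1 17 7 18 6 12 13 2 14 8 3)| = |(1 12 13 16 14 8 17 9 4 5 2)(6 7 18)| = 33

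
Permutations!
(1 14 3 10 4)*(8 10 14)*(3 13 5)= [0, 8, 2, 14, 1, 3, 6, 7, 10, 9, 4, 11, 12, 5, 13]= (1 8 10 4)(3 14 13 5)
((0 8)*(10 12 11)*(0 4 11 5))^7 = (12) = [0, 1, 2, 3, 4, 5, 6, 7, 8, 9, 10, 11, 12]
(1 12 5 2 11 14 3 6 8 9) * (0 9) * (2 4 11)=(0 9 1 12 5 4 11 14 3 6 8)=[9, 12, 2, 6, 11, 4, 8, 7, 0, 1, 10, 14, 5, 13, 3]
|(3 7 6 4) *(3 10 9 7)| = |(4 10 9 7 6)| = 5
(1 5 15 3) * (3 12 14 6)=(1 5 15 12 14 6 3)=[0, 5, 2, 1, 4, 15, 3, 7, 8, 9, 10, 11, 14, 13, 6, 12]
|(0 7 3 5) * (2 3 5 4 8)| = |(0 7 5)(2 3 4 8)| = 12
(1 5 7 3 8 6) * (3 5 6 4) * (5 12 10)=[0, 6, 2, 8, 3, 7, 1, 12, 4, 9, 5, 11, 10]=(1 6)(3 8 4)(5 7 12 10)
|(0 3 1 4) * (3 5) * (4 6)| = |(0 5 3 1 6 4)| = 6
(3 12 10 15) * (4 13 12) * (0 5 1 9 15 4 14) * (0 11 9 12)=(0 5 1 12 10 4 13)(3 14 11 9 15)=[5, 12, 2, 14, 13, 1, 6, 7, 8, 15, 4, 9, 10, 0, 11, 3]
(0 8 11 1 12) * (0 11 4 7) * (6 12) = [8, 6, 2, 3, 7, 5, 12, 0, 4, 9, 10, 1, 11] = (0 8 4 7)(1 6 12 11)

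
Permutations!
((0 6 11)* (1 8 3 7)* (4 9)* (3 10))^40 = (0 6 11) = [6, 1, 2, 3, 4, 5, 11, 7, 8, 9, 10, 0]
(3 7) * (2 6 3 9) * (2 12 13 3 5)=[0, 1, 6, 7, 4, 2, 5, 9, 8, 12, 10, 11, 13, 3]=(2 6 5)(3 7 9 12 13)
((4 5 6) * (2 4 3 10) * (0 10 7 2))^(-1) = (0 10)(2 7 3 6 5 4) = [10, 1, 7, 6, 2, 4, 5, 3, 8, 9, 0]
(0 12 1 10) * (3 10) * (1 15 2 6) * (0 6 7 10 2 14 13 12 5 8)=(0 5 8)(1 3 2 7 10 6)(12 15 14 13)=[5, 3, 7, 2, 4, 8, 1, 10, 0, 9, 6, 11, 15, 12, 13, 14]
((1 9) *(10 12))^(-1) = (1 9)(10 12) = [0, 9, 2, 3, 4, 5, 6, 7, 8, 1, 12, 11, 10]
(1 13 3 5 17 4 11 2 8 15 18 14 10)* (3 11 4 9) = (1 13 11 2 8 15 18 14 10)(3 5 17 9) = [0, 13, 8, 5, 4, 17, 6, 7, 15, 3, 1, 2, 12, 11, 10, 18, 16, 9, 14]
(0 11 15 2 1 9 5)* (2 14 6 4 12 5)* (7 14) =(0 11 15 7 14 6 4 12 5)(1 9 2) =[11, 9, 1, 3, 12, 0, 4, 14, 8, 2, 10, 15, 5, 13, 6, 7]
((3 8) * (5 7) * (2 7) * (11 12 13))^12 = (13) = [0, 1, 2, 3, 4, 5, 6, 7, 8, 9, 10, 11, 12, 13]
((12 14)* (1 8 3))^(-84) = (14) = [0, 1, 2, 3, 4, 5, 6, 7, 8, 9, 10, 11, 12, 13, 14]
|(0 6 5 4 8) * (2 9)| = |(0 6 5 4 8)(2 9)| = 10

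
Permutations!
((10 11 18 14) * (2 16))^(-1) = (2 16)(10 14 18 11) = [0, 1, 16, 3, 4, 5, 6, 7, 8, 9, 14, 10, 12, 13, 18, 15, 2, 17, 11]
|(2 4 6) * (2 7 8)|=|(2 4 6 7 8)|=5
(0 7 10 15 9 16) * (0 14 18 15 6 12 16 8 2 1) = [7, 0, 1, 3, 4, 5, 12, 10, 2, 8, 6, 11, 16, 13, 18, 9, 14, 17, 15] = (0 7 10 6 12 16 14 18 15 9 8 2 1)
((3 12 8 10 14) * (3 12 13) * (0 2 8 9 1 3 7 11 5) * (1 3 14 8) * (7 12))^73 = (0 14 5 1 11 2 7)(3 13 12 9)(8 10) = [14, 11, 7, 13, 4, 1, 6, 0, 10, 3, 8, 2, 9, 12, 5]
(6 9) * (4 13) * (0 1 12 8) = [1, 12, 2, 3, 13, 5, 9, 7, 0, 6, 10, 11, 8, 4] = (0 1 12 8)(4 13)(6 9)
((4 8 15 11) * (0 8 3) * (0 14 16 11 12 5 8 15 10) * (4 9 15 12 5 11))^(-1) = [10, 1, 2, 4, 16, 15, 6, 7, 5, 11, 8, 12, 0, 13, 3, 9, 14] = (0 10 8 5 15 9 11 12)(3 4 16 14)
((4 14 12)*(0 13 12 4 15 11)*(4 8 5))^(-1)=(0 11 15 12 13)(4 5 8 14)=[11, 1, 2, 3, 5, 8, 6, 7, 14, 9, 10, 15, 13, 0, 4, 12]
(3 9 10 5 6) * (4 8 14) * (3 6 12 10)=[0, 1, 2, 9, 8, 12, 6, 7, 14, 3, 5, 11, 10, 13, 4]=(3 9)(4 8 14)(5 12 10)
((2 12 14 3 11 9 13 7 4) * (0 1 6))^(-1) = (0 6 1)(2 4 7 13 9 11 3 14 12) = [6, 0, 4, 14, 7, 5, 1, 13, 8, 11, 10, 3, 2, 9, 12]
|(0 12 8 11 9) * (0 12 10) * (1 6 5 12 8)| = 12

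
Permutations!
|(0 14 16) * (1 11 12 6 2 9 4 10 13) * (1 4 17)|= 21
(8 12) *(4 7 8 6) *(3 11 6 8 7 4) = [0, 1, 2, 11, 4, 5, 3, 7, 12, 9, 10, 6, 8] = (3 11 6)(8 12)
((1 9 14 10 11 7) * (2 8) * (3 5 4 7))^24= (1 5 10)(3 14 7)(4 11 9)= [0, 5, 2, 14, 11, 10, 6, 3, 8, 4, 1, 9, 12, 13, 7]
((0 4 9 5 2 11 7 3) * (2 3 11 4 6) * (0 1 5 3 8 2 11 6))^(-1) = [0, 3, 8, 9, 2, 1, 7, 11, 5, 4, 10, 6] = (1 3 9 4 2 8 5)(6 7 11)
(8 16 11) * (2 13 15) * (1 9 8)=[0, 9, 13, 3, 4, 5, 6, 7, 16, 8, 10, 1, 12, 15, 14, 2, 11]=(1 9 8 16 11)(2 13 15)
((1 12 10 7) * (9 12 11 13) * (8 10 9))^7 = (1 11 13 8 10 7)(9 12) = [0, 11, 2, 3, 4, 5, 6, 1, 10, 12, 7, 13, 9, 8]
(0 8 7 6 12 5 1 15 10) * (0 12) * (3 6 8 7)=(0 7 8 3 6)(1 15 10 12 5)=[7, 15, 2, 6, 4, 1, 0, 8, 3, 9, 12, 11, 5, 13, 14, 10]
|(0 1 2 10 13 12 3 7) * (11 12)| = |(0 1 2 10 13 11 12 3 7)| = 9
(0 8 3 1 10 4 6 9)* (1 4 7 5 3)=[8, 10, 2, 4, 6, 3, 9, 5, 1, 0, 7]=(0 8 1 10 7 5 3 4 6 9)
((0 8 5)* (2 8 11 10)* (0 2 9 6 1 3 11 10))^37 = (0 9 1 11 10 6 3)(2 8 5) = [9, 11, 8, 0, 4, 2, 3, 7, 5, 1, 6, 10]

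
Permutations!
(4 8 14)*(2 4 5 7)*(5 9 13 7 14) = [0, 1, 4, 3, 8, 14, 6, 2, 5, 13, 10, 11, 12, 7, 9] = (2 4 8 5 14 9 13 7)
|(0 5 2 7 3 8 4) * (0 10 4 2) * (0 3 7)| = 10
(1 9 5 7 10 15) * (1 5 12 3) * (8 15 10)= (1 9 12 3)(5 7 8 15)= [0, 9, 2, 1, 4, 7, 6, 8, 15, 12, 10, 11, 3, 13, 14, 5]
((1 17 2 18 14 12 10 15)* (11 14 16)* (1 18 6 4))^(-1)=(1 4 6 2 17)(10 12 14 11 16 18 15)=[0, 4, 17, 3, 6, 5, 2, 7, 8, 9, 12, 16, 14, 13, 11, 10, 18, 1, 15]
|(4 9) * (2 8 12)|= |(2 8 12)(4 9)|= 6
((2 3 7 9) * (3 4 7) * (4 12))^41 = (2 12 4 7 9) = [0, 1, 12, 3, 7, 5, 6, 9, 8, 2, 10, 11, 4]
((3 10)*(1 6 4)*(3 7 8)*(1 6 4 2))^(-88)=(10)=[0, 1, 2, 3, 4, 5, 6, 7, 8, 9, 10]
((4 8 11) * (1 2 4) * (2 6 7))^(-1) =(1 11 8 4 2 7 6) =[0, 11, 7, 3, 2, 5, 1, 6, 4, 9, 10, 8]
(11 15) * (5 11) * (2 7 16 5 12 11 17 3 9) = [0, 1, 7, 9, 4, 17, 6, 16, 8, 2, 10, 15, 11, 13, 14, 12, 5, 3] = (2 7 16 5 17 3 9)(11 15 12)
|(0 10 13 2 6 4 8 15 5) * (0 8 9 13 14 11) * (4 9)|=12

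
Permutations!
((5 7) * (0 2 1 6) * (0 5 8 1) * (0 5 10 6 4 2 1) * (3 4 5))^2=[5, 7, 4, 2, 3, 8, 6, 0, 1, 9, 10]=(10)(0 5 8 1 7)(2 4 3)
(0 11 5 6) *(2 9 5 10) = (0 11 10 2 9 5 6) = [11, 1, 9, 3, 4, 6, 0, 7, 8, 5, 2, 10]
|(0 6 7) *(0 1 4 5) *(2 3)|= 6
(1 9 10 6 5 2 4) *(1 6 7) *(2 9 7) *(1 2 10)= (10)(1 7 2 4 6 5 9)= [0, 7, 4, 3, 6, 9, 5, 2, 8, 1, 10]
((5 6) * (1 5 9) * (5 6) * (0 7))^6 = (9) = [0, 1, 2, 3, 4, 5, 6, 7, 8, 9]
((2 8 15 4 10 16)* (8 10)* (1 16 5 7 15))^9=(16)=[0, 1, 2, 3, 4, 5, 6, 7, 8, 9, 10, 11, 12, 13, 14, 15, 16]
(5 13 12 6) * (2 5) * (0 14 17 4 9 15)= (0 14 17 4 9 15)(2 5 13 12 6)= [14, 1, 5, 3, 9, 13, 2, 7, 8, 15, 10, 11, 6, 12, 17, 0, 16, 4]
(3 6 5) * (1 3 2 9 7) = (1 3 6 5 2 9 7) = [0, 3, 9, 6, 4, 2, 5, 1, 8, 7]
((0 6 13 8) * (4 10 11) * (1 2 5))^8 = (13)(1 5 2)(4 11 10) = [0, 5, 1, 3, 11, 2, 6, 7, 8, 9, 4, 10, 12, 13]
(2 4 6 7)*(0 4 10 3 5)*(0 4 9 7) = [9, 1, 10, 5, 6, 4, 0, 2, 8, 7, 3] = (0 9 7 2 10 3 5 4 6)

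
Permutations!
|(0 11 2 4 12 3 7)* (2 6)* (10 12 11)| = 20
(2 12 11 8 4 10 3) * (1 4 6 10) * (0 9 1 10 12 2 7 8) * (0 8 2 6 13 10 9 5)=[5, 4, 6, 7, 9, 0, 12, 2, 13, 1, 3, 8, 11, 10]=(0 5)(1 4 9)(2 6 12 11 8 13 10 3 7)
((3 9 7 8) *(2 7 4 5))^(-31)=(2 9 7 4 8 5 3)=[0, 1, 9, 2, 8, 3, 6, 4, 5, 7]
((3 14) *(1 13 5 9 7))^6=[0, 13, 2, 3, 4, 9, 6, 1, 8, 7, 10, 11, 12, 5, 14]=(14)(1 13 5 9 7)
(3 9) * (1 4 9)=(1 4 9 3)=[0, 4, 2, 1, 9, 5, 6, 7, 8, 3]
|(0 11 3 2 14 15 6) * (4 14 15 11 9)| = |(0 9 4 14 11 3 2 15 6)| = 9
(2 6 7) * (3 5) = (2 6 7)(3 5) = [0, 1, 6, 5, 4, 3, 7, 2]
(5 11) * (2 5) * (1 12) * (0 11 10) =(0 11 2 5 10)(1 12) =[11, 12, 5, 3, 4, 10, 6, 7, 8, 9, 0, 2, 1]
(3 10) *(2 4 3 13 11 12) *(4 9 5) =[0, 1, 9, 10, 3, 4, 6, 7, 8, 5, 13, 12, 2, 11] =(2 9 5 4 3 10 13 11 12)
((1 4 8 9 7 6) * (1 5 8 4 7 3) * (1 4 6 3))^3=(1 4 8 7 6 9 3 5)=[0, 4, 2, 5, 8, 1, 9, 6, 7, 3]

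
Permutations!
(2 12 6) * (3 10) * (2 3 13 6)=(2 12)(3 10 13 6)=[0, 1, 12, 10, 4, 5, 3, 7, 8, 9, 13, 11, 2, 6]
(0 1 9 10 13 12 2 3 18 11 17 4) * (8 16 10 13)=(0 1 9 13 12 2 3 18 11 17 4)(8 16 10)=[1, 9, 3, 18, 0, 5, 6, 7, 16, 13, 8, 17, 2, 12, 14, 15, 10, 4, 11]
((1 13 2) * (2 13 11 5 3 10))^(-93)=(13)(1 3)(2 5)(10 11)=[0, 3, 5, 1, 4, 2, 6, 7, 8, 9, 11, 10, 12, 13]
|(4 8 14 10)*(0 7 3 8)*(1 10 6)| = |(0 7 3 8 14 6 1 10 4)| = 9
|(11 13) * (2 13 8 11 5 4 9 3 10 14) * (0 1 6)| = |(0 1 6)(2 13 5 4 9 3 10 14)(8 11)| = 24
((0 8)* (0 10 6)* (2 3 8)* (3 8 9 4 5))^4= (0 6 10 8 2)= [6, 1, 0, 3, 4, 5, 10, 7, 2, 9, 8]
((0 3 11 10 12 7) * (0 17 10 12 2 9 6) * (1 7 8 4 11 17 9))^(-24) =(0 10 7)(1 6 17)(2 9 3) =[10, 6, 9, 2, 4, 5, 17, 0, 8, 3, 7, 11, 12, 13, 14, 15, 16, 1]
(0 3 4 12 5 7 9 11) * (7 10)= (0 3 4 12 5 10 7 9 11)= [3, 1, 2, 4, 12, 10, 6, 9, 8, 11, 7, 0, 5]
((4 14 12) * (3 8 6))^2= (3 6 8)(4 12 14)= [0, 1, 2, 6, 12, 5, 8, 7, 3, 9, 10, 11, 14, 13, 4]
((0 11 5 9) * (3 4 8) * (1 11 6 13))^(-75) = [13, 5, 2, 3, 4, 0, 1, 7, 8, 6, 10, 9, 12, 11] = (0 13 11 9 6 1 5)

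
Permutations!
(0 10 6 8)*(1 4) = (0 10 6 8)(1 4) = [10, 4, 2, 3, 1, 5, 8, 7, 0, 9, 6]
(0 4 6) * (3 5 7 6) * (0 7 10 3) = (0 4)(3 5 10)(6 7) = [4, 1, 2, 5, 0, 10, 7, 6, 8, 9, 3]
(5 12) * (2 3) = (2 3)(5 12) = [0, 1, 3, 2, 4, 12, 6, 7, 8, 9, 10, 11, 5]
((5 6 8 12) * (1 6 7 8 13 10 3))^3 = (1 10 6 3 13)(5 12 8 7) = [0, 10, 2, 13, 4, 12, 3, 5, 7, 9, 6, 11, 8, 1]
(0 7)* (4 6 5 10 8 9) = (0 7)(4 6 5 10 8 9) = [7, 1, 2, 3, 6, 10, 5, 0, 9, 4, 8]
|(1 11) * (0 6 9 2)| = |(0 6 9 2)(1 11)| = 4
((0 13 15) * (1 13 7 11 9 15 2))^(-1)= (0 15 9 11 7)(1 2 13)= [15, 2, 13, 3, 4, 5, 6, 0, 8, 11, 10, 7, 12, 1, 14, 9]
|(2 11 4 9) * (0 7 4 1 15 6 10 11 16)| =|(0 7 4 9 2 16)(1 15 6 10 11)| =30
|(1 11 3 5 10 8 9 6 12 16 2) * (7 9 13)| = |(1 11 3 5 10 8 13 7 9 6 12 16 2)| = 13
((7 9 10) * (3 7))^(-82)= [0, 1, 2, 9, 4, 5, 6, 10, 8, 3, 7]= (3 9)(7 10)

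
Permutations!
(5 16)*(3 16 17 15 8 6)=[0, 1, 2, 16, 4, 17, 3, 7, 6, 9, 10, 11, 12, 13, 14, 8, 5, 15]=(3 16 5 17 15 8 6)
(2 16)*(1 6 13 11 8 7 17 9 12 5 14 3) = (1 6 13 11 8 7 17 9 12 5 14 3)(2 16) = [0, 6, 16, 1, 4, 14, 13, 17, 7, 12, 10, 8, 5, 11, 3, 15, 2, 9]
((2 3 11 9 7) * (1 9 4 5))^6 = (1 4 3 7)(2 9 5 11) = [0, 4, 9, 7, 3, 11, 6, 1, 8, 5, 10, 2]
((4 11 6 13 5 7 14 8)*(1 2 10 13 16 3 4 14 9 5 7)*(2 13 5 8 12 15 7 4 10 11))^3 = (1 2 16 5 4 6 10 13 11 3)(7 14)(8 15)(9 12) = [0, 2, 16, 1, 6, 4, 10, 14, 15, 12, 13, 3, 9, 11, 7, 8, 5]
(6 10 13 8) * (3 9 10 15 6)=[0, 1, 2, 9, 4, 5, 15, 7, 3, 10, 13, 11, 12, 8, 14, 6]=(3 9 10 13 8)(6 15)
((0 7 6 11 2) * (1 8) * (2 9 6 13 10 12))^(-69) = (0 10)(1 8)(2 13)(7 12) = [10, 8, 13, 3, 4, 5, 6, 12, 1, 9, 0, 11, 7, 2]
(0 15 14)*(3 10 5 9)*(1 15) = [1, 15, 2, 10, 4, 9, 6, 7, 8, 3, 5, 11, 12, 13, 0, 14] = (0 1 15 14)(3 10 5 9)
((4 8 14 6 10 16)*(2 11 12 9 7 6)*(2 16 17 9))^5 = [0, 1, 12, 3, 8, 5, 6, 7, 14, 9, 10, 2, 11, 13, 16, 15, 4, 17] = (17)(2 12 11)(4 8 14 16)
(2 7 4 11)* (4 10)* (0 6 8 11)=(0 6 8 11 2 7 10 4)=[6, 1, 7, 3, 0, 5, 8, 10, 11, 9, 4, 2]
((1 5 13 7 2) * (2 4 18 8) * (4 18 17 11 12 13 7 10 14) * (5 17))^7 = [0, 4, 14, 3, 17, 11, 6, 12, 10, 9, 2, 7, 18, 8, 1, 15, 16, 5, 13] = (1 4 17 5 11 7 12 18 13 8 10 2 14)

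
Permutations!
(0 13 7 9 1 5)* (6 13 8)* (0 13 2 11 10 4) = [8, 5, 11, 3, 0, 13, 2, 9, 6, 1, 4, 10, 12, 7] = (0 8 6 2 11 10 4)(1 5 13 7 9)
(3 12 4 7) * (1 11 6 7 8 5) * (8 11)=(1 8 5)(3 12 4 11 6 7)=[0, 8, 2, 12, 11, 1, 7, 3, 5, 9, 10, 6, 4]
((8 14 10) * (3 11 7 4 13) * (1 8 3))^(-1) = (1 13 4 7 11 3 10 14 8) = [0, 13, 2, 10, 7, 5, 6, 11, 1, 9, 14, 3, 12, 4, 8]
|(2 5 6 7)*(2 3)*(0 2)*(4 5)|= |(0 2 4 5 6 7 3)|= 7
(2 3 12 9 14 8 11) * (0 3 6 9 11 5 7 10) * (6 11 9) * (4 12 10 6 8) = (0 3 10)(2 11)(4 12 9 14)(5 7 6 8) = [3, 1, 11, 10, 12, 7, 8, 6, 5, 14, 0, 2, 9, 13, 4]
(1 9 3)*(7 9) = (1 7 9 3) = [0, 7, 2, 1, 4, 5, 6, 9, 8, 3]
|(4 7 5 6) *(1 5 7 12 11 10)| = 7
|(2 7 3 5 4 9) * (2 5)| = |(2 7 3)(4 9 5)| = 3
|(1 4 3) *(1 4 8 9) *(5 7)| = 6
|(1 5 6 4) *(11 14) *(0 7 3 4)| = |(0 7 3 4 1 5 6)(11 14)| = 14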